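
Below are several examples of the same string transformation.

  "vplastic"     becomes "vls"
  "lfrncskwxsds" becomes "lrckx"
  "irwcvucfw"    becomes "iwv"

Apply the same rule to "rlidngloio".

rinl

Rule — delete the last 3 characters, then keep every other character starting from the first (positions 1st, 3rd, 5th, ...).
Starting from "rlidngloio": after the first operation, "rlidngl"; after the second, "rinl".
(Check on "lfrncskwxsds": → "lfrncskwx" → "lrckx" ✓)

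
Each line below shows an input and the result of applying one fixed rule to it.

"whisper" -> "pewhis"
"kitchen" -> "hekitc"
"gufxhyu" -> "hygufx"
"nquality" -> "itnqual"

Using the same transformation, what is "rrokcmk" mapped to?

Rule — delete the last character, then move the last 2 characters to the front (rotate right by 2).
Applying both steps to "rrokcmk": "rrokcm", then "cmrrok".

cmrrok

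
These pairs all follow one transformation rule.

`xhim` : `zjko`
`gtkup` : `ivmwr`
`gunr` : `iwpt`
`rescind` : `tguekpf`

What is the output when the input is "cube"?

The rule is to shift every letter 2 places forward in the alphabet (wrapping around).
"cube" → "ewdg".

ewdg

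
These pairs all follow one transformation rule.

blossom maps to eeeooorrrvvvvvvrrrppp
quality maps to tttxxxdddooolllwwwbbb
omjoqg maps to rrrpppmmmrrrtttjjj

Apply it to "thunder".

The transformation: shift every letter 3 places forward in the alphabet (wrapping around), then repeat every character 3 times.
On "thunder": the first step gives "wkxqghu", and the second then gives "wwwkkkxxxqqqggghhhuuu".

wwwkkkxxxqqqggghhhuuu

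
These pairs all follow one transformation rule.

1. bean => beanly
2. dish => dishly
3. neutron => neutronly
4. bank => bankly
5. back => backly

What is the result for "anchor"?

Each output is the input with this applied: append "ly".
On "anchor" that produces "anchorly".

anchorly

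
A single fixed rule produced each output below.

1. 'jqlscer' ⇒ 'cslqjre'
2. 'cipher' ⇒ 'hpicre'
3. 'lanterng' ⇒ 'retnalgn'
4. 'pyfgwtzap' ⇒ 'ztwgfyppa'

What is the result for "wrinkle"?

knirwel

The transformation: move the last 2 characters to the front (rotate right by 2), then reverse the string.
Applying both steps to "wrinkle": "lewrink", then "knirwel".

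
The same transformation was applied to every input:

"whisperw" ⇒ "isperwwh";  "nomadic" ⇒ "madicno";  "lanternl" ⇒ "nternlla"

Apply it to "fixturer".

xturerfi

The rule is to move the first 2 characters to the end (rotate left by 2).
On "fixturer" that produces "xturerfi".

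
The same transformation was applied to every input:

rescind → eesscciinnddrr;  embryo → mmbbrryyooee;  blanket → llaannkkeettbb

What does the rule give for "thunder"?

The transformation: double every character, then move the first 2 characters to the end (rotate left by 2).
"thunder" → "hhuunnddeerrtt".

hhuunnddeerrtt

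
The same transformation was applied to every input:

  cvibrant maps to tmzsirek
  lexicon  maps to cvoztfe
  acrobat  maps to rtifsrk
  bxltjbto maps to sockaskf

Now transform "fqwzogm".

The pattern: shift every letter 9 places backward in the alphabet (wrapping around).
Applying that to "fqwzogm" gives "whnqfxd".

whnqfxd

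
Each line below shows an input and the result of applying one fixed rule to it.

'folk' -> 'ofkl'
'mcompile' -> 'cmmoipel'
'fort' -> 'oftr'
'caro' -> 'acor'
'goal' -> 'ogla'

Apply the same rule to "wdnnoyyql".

Rule — swap each adjacent pair of characters (1↔2, 3↔4, ...).
For "wdnnoyyql" the result is "dwnnyoqyl".

dwnnyoqyl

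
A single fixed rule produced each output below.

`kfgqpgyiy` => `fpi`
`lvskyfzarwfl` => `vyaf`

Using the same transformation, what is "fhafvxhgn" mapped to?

The rule is to keep one character in every 3, starting at position 2 (positions 2nd, 5th, 8th, ...).
On "fhafvxhgn" that produces "hvg".

hvg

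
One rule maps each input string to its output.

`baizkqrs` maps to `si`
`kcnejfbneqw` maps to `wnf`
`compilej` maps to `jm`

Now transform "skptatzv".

The rule is to move the last 3 characters to the front (rotate right by 3), then keep one character in every 3, starting at position 3 (positions 3rd, 6th, 9th, ...).
"skptatzv" → "tzvskpta" → "vp".

vp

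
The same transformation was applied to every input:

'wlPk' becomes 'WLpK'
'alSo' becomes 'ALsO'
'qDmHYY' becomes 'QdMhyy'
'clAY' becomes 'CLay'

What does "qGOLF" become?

The transformation: flip the case of every letter.
Applying that to "qGOLF" gives "Qgolf".

Qgolf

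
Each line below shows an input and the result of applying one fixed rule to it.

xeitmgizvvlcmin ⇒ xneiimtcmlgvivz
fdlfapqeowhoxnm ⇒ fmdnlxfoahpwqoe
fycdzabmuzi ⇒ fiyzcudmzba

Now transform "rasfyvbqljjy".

ryajsjflyqvb

The transformation: take characters alternately from the front and the back (1st, last, 2nd, 2nd-last, ...).
"rasfyvbqljjy" → "ryajsjflyqvb".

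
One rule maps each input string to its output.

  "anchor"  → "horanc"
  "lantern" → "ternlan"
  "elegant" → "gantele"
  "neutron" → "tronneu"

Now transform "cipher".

hercip

In each case the input is transformed by: move the first 3 characters to the end (rotate left by 3).
Doing the same to "cipher": "hercip".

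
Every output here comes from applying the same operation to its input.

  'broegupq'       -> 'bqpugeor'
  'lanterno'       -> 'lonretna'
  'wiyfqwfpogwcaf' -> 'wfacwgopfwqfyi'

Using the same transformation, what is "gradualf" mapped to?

The transformation: reverse the string, then move the last character to the front.
Working it through for "gradualf": intermediate "flaudarg", final "gflaudar".

gflaudar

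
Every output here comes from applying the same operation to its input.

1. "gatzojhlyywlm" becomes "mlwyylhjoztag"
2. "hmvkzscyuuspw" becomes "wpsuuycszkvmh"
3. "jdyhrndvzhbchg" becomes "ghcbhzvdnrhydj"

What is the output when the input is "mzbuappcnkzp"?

pzkncppaubzm

The pattern: reverse the string.
So "mzbuappcnkzp" becomes "pzkncppaubzm".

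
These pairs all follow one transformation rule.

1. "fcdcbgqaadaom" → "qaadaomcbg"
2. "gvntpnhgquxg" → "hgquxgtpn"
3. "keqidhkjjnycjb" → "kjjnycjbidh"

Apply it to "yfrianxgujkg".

xgujkgian

What's happening: delete the first 3 characters, then move the first 3 characters to the end (rotate left by 3).
Applying both steps to "yfrianxgujkg": "ianxgujkg", then "xgujkgian".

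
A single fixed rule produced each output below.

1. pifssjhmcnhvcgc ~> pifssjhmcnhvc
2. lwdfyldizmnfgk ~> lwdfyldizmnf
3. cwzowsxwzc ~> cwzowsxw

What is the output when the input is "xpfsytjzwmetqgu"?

Each output is the input with this applied: delete the last 2 characters.
So "xpfsytjzwmetqgu" becomes "xpfsytjzwmetq".

xpfsytjzwmetq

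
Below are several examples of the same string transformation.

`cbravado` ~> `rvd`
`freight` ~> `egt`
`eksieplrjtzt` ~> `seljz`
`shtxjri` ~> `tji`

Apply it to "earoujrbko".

Each output is the input with this applied: delete the first character, then keep every other character starting from the second (positions 2nd, 4th, 6th, ...).
Working it through for "earoujrbko": intermediate "aroujrbko", final "rurk".

rurk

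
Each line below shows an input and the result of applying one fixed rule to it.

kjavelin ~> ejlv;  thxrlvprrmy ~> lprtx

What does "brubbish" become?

bhru

In each case the input is transformed by: sort the characters into alphabetical order, then keep every other character starting from the second (positions 2nd, 4th, 6th, ...).
Working it through for "brubbish": intermediate "bbbhirsu", final "bhru".
(Check on "kjavelin": → "aeijklnv" → "ejlv" ✓)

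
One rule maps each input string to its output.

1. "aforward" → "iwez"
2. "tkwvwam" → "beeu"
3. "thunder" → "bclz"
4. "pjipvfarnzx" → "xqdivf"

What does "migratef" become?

Rule — shift every letter 8 places forward in the alphabet (wrapping around), then keep every other character starting from the first (positions 1st, 3rd, 5th, ...).
For "migratef" the result is "uoim".

uoim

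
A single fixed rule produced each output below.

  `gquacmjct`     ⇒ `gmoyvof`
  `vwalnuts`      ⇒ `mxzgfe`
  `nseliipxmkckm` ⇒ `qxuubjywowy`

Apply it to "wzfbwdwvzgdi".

Rule — shift every letter 12 places forward in the alphabet (wrapping around), then delete the first 2 characters.
Working it through for "wzfbwdwvzgdi": intermediate "ilrnipihlspu", final "rnipihlspu".
(Check on "vwalnuts": → "himxzgfe" → "mxzgfe" ✓)

rnipihlspu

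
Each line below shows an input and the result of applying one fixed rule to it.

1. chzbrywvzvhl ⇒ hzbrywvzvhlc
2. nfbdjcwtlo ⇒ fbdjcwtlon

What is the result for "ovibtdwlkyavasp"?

vibtdwlkyavaspo

The rule is to move the first character to the end.
Applying that to "ovibtdwlkyavasp" gives "vibtdwlkyavaspo".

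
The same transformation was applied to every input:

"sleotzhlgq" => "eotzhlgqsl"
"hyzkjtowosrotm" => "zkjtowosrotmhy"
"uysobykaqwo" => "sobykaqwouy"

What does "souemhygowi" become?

uemhygowiso

The rule is to move the first 2 characters to the end (rotate left by 2).
Applying that to "souemhygowi" gives "uemhygowiso".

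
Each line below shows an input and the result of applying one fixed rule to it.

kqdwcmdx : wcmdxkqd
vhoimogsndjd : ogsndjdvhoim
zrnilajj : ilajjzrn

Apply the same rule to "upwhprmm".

hprmmupw

What's happening: move the last character to the front, then swap the front and back halves of the string.
On "upwhprmm" that produces "hprmmupw".
(Check on "kqdwcmdx": → "xkqdwcmd" → "wcmdxkqd" ✓)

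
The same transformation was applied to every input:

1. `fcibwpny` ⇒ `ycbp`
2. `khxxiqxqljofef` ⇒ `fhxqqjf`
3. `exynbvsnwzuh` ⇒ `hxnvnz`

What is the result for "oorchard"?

doca

The rule is to keep every other character starting from the second (positions 2nd, 4th, 6th, ...), then move the last character to the front.
Working it through for "oorchard": intermediate "ocad", final "doca".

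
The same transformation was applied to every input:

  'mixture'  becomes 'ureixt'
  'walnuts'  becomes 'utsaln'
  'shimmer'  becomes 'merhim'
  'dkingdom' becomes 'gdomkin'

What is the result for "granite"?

Rule — delete the first character, then move the first 3 characters to the end (rotate left by 3).
On "granite": the first step gives "ranite", and the second then gives "iteran".
(Check on "shimmer": → "himmer" → "merhim" ✓)

iteran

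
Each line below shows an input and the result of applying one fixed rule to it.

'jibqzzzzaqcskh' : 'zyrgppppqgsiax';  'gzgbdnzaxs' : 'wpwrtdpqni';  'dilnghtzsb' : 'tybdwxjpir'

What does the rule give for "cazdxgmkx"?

sqptnwcan

The pattern: shift every letter 10 places backward in the alphabet (wrapping around).
So "cazdxgmkx" becomes "sqptnwcan".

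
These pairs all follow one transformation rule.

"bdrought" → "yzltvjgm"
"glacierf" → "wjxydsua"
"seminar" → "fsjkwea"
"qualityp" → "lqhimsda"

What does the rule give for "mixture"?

mjweapl

What's happening: move the last 3 characters to the front (rotate right by 3), then shift every letter 8 places backward in the alphabet (wrapping around).
On "mixture": the first step gives "uremixt", and the second then gives "mjweapl".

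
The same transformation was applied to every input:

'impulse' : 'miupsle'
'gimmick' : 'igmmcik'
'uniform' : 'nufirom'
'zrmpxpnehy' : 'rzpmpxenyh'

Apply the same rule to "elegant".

The pattern: swap each adjacent pair of characters (1↔2, 3↔4, ...).
Applying that to "elegant" gives "legenat".

legenat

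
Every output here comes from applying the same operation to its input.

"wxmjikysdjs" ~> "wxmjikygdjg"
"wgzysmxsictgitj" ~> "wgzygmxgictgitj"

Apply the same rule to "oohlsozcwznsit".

Rule — replace every "s" with "g".
For "oohlsozcwznsit" the result is "oohlgozcwzngit".

oohlgozcwzngit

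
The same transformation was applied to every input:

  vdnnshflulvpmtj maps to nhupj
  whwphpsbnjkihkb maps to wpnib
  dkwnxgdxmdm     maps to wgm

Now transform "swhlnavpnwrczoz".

Looking at the pairs, the operation is to keep one character in every 3, starting at position 3 (positions 3rd, 6th, 9th, ...).
"swhlnavpnwrczoz" → "hancz".

hancz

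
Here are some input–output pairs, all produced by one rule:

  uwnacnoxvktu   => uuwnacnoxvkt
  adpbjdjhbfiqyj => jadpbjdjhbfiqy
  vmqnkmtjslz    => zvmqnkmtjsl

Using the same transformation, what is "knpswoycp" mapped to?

pknpswoyc

The rule is to move the last character to the front.
Doing the same to "knpswoycp": "pknpswoyc".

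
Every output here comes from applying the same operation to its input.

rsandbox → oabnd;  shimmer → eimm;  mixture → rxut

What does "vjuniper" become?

Looking at the pairs, the operation is to take characters alternately from the front and the back (1st, last, 2nd, 2nd-last, ...), then delete the first 3 characters.
For "vjuniper", step one produces "vrjeupni"; step two turns that into "eupni".

eupni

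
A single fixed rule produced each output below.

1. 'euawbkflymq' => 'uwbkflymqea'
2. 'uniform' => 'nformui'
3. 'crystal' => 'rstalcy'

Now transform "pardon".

adonpr

What's happening: move the first 2 characters to the end (rotate left by 2), then swap the first and last characters.
"pardon" → "rdonpa" → "adonpr".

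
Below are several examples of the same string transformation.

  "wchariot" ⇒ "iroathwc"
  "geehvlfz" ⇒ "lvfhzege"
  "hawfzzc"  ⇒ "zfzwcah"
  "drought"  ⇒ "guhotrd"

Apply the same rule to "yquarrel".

rrealuyq

The pattern: move the last 3 characters to the front (rotate right by 3), then take characters alternately from the front and the back (1st, last, 2nd, 2nd-last, ...).
Applying both steps to "yquarrel": "relyquar", then "rrealuyq".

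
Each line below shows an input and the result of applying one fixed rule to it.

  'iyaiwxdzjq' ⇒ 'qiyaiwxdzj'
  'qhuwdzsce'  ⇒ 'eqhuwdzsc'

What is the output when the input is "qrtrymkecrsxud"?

dqrtrymkecrsxu

What's happening: move the last character to the front.
Doing the same to "qrtrymkecrsxud": "dqrtrymkecrsxu".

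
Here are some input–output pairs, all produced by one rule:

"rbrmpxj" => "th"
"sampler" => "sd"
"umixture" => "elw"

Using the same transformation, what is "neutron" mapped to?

The transformation: shift every letter 8 places backward in the alphabet (wrapping around), then keep one character in every 3, starting at position 2 (positions 2nd, 5th, 8th, ...).
For "neutron", step one produces "fwmljgf"; step two turns that into "wj".

wj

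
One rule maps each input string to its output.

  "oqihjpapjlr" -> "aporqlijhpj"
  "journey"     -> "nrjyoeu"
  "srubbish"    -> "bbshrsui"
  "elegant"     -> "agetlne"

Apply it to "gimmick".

Rule — take characters alternately from the front and the back (1st, last, 2nd, 2nd-last, ...), then move the last 2 characters to the front (rotate right by 2).
Applying both steps to "gimmick": "gkicmim", then "imgkicm".

imgkicm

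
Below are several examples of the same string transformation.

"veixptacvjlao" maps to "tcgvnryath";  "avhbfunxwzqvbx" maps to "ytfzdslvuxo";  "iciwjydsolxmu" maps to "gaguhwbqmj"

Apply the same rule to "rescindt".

In each case the input is transformed by: delete the last 3 characters, then shift every letter 2 places backward in the alphabet (wrapping around).
Starting from "rescindt": after the first operation, "resci"; after the second, "pcqag".
(Check on "avhbfunxwzqvbx": → "avhbfunxwzq" → "ytfzdslvuxo" ✓)

pcqag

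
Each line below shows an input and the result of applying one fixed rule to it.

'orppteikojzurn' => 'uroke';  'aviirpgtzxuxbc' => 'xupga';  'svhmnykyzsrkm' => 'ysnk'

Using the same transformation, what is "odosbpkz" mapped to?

The transformation: sort the characters into reverse alphabetical order, then keep one character in every 3, starting at position 2 (positions 2nd, 5th, 8th, ...).
Applying both steps to "odosbpkz": "zspookdb", then "sob".

sob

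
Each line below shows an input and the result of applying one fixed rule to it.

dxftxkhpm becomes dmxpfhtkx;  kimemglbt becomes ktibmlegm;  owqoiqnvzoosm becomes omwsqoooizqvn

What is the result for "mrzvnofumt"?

Rule — take characters alternately from the front and the back (1st, last, 2nd, 2nd-last, ...).
Applying that to "mrzvnofumt" gives "mtrmzuvfno".

mtrmzuvfno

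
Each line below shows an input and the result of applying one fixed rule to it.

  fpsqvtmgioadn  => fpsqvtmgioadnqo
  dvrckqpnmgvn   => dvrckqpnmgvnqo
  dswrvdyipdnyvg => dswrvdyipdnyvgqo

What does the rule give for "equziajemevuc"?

equziajemevucqo

Rule — append "qo".
Applying that to "equziajemevuc" gives "equziajemevucqo".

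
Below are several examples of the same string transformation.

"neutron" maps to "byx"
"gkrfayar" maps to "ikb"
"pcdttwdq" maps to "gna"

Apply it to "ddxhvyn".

fix

The pattern: shift every letter 10 places forward in the alphabet (wrapping around), then keep only the last 3 characters.
For "ddxhvyn", step one produces "nnhrfix"; step two turns that into "fix".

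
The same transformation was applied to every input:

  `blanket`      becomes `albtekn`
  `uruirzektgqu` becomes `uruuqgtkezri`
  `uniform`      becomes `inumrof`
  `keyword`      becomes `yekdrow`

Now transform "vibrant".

bivtnar

In each case the input is transformed by: move the first 3 characters to the end (rotate left by 3), then reverse the string.
On "vibrant" that produces "bivtnar".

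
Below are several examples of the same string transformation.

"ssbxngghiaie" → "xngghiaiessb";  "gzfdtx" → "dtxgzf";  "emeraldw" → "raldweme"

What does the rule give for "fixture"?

In each case the input is transformed by: move the first 3 characters to the end (rotate left by 3).
So "fixture" becomes "turefix".

turefix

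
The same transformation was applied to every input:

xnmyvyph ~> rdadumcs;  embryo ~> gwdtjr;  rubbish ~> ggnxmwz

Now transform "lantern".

syjwsqf

The pattern: move the first 2 characters to the end (rotate left by 2), then shift every letter 5 places forward in the alphabet (wrapping around).
Applying both steps to "lantern": "nternla", then "syjwsqf".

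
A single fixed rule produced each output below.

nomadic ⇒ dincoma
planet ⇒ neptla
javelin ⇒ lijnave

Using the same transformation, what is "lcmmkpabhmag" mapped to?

Looking at the pairs, the operation is to swap the first and last characters, then move the last 3 characters to the front (rotate right by 3).
Doing the same to "lcmmkpabhmag": "malgcmmkpabh".

malgcmmkpabh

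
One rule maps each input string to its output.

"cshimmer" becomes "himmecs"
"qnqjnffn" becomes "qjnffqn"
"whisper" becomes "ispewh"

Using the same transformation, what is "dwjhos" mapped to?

Rule — delete the last character, then move the first 2 characters to the end (rotate left by 2).
On "dwjhos": the first step gives "dwjho", and the second then gives "jhodw".

jhodw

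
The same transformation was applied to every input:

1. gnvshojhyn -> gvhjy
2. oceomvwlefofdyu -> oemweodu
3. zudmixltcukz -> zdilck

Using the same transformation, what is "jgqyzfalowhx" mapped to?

Each output is the input with this applied: keep every other character starting from the first (positions 1st, 3rd, 5th, ...).
"jgqyzfalowhx" → "jqzaoh".

jqzaoh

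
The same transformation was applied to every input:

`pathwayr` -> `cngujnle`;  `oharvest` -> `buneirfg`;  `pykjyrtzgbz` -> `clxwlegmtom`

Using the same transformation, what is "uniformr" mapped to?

Each output is the input with this applied: shift every letter 13 places forward in the alphabet (wrapping around) — i.e. ROT13.
For "uniformr" the result is "havsbeze".

havsbeze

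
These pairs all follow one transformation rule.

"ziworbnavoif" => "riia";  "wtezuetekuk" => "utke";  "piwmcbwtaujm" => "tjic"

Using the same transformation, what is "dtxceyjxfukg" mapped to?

Each output is the input with this applied: keep one character in every 3, starting at position 2 (positions 2nd, 5th, 8th, ...), then sort the characters into reverse alphabetical order.
On "dtxceyjxfukg": the first step gives "texk", and the second then gives "xtke".
(Check on "ziworbnavoif": → "irai" → "riia" ✓)

xtke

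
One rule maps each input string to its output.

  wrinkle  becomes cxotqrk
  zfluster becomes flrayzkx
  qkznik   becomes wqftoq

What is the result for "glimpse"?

The transformation: shift every letter 6 places forward in the alphabet (wrapping around).
"glimpse" → "mrosvyk".

mrosvyk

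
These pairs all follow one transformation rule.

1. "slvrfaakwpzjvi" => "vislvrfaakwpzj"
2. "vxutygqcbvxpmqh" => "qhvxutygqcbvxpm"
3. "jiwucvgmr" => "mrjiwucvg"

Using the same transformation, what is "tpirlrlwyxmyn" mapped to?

Each output is the input with this applied: move the last 2 characters to the front (rotate right by 2).
So "tpirlrlwyxmyn" becomes "yntpirlrlwyxm".

yntpirlrlwyxm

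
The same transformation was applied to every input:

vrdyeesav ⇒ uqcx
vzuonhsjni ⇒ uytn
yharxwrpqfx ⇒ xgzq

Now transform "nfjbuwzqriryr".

In each case the input is transformed by: shift every letter 1 place backward in the alphabet (wrapping around), then keep only the first 4 characters.
Starting from "nfjbuwzqriryr": after the first operation, "meiatvypqhqxq"; after the second, "meia".

meia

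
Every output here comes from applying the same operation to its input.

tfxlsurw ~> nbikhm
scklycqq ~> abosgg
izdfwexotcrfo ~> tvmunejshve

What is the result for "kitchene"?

jsxudu

The transformation: delete the first 2 characters, then shift every letter 10 places backward in the alphabet (wrapping around).
"kitchene" → "tchene" → "jsxudu".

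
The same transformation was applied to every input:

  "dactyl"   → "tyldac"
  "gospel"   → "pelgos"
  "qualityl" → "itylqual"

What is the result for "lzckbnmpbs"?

Rule — swap the front and back halves of the string.
Applying that to "lzckbnmpbs" gives "nmpbslzckb".

nmpbslzckb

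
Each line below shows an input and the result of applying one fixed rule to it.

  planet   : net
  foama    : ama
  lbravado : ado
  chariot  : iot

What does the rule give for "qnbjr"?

Looking at the pairs, the operation is to keep only the last 3 characters.
On "qnbjr" that produces "bjr".

bjr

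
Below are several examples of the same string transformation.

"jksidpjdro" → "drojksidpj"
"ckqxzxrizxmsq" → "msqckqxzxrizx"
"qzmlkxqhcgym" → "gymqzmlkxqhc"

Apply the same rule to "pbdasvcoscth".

cthpbdasvcos

The rule is to move the last 3 characters to the front (rotate right by 3).
Doing the same to "pbdasvcoscth": "cthpbdasvcos".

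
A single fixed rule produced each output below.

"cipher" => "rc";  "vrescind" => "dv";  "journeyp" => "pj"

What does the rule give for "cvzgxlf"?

The pattern: move the first character to the end, then keep only the last 2 characters.
On "cvzgxlf": the first step gives "vzgxlfc", and the second then gives "fc".

fc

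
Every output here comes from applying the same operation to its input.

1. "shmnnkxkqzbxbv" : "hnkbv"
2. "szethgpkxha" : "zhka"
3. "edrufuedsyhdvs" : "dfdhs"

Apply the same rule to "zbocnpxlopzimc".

bnlzc

Looking at the pairs, the operation is to keep one character in every 3, starting at position 2 (positions 2nd, 5th, 8th, ...).
So "zbocnpxlopzimc" becomes "bnlzc".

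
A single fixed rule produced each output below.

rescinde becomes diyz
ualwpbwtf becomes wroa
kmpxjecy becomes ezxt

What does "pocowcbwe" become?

In each case the input is transformed by: shift every letter 5 places backward in the alphabet (wrapping around), then keep only the last 4 characters.
On "pocowcbwe": the first step gives "kjxjrxwrz", and the second then gives "xwrz".

xwrz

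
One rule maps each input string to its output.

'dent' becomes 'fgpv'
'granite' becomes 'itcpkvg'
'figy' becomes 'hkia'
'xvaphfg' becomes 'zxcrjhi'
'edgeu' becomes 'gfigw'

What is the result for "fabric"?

hcdtke

Rule — shift every letter 2 places forward in the alphabet (wrapping around).
"fabric" → "hcdtke".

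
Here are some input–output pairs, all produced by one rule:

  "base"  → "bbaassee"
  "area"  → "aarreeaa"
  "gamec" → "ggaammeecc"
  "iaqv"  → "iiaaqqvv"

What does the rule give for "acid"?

What's happening: double every character.
Doing the same to "acid": "aacciidd".

aacciidd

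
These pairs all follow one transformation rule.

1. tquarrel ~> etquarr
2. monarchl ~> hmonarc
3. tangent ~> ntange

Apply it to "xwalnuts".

txwalnu

Rule — delete the last character, then move the last character to the front.
"xwalnuts" → "xwalnut" → "txwalnu".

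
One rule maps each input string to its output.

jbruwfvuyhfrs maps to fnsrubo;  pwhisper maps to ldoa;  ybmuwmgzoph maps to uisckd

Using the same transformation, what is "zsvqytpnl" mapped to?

vrulh

The transformation: keep every other character starting from the first (positions 1st, 3rd, 5th, ...), then shift every letter 4 places backward in the alphabet (wrapping around).
Applying both steps to "zsvqytpnl": "zvypl", then "vrulh".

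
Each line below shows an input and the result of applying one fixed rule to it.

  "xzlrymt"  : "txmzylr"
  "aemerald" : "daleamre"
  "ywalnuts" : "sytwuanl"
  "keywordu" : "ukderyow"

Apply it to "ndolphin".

The transformation: reverse the string, then take characters alternately from the front and the back (1st, last, 2nd, 2nd-last, ...).
So "ndolphin" becomes "nnidhopl".

nnidhopl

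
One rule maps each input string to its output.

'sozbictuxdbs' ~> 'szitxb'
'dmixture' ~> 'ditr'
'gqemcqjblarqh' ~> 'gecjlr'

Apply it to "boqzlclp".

bqll

The pattern: swap each adjacent pair of characters (1↔2, 3↔4, ...), then keep every other character starting from the second (positions 2nd, 4th, 6th, ...).
Applying both steps to "boqzlclp": "obzqclpl", then "bqll".
(Check on "sozbictuxdbs": → "osbzciutdxsb" → "szitxb" ✓)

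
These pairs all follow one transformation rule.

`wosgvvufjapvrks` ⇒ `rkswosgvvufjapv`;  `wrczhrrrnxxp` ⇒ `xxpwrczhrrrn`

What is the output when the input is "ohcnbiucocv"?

ocvohcnbiuc

The transformation: move the last 3 characters to the front (rotate right by 3).
Applying that to "ohcnbiucocv" gives "ocvohcnbiuc".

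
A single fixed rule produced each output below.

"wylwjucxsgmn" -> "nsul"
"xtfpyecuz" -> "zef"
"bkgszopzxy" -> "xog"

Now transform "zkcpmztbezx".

ezc

What's happening: keep one character in every 3, starting at position 3 (positions 3rd, 6th, 9th, ...), then reverse the string.
Applying that to "zkcpmztbezx" gives "ezc".
(Check on "bkgszopzxy": → "gox" → "xog" ✓)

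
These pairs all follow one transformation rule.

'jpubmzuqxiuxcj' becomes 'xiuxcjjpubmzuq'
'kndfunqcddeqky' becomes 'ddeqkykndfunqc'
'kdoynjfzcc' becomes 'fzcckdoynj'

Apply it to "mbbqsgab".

gabmbbqs

The pattern: swap the front and back halves of the string, then move the first character to the end.
For "mbbqsgab", step one produces "sgabmbbq"; step two turns that into "gabmbbqs".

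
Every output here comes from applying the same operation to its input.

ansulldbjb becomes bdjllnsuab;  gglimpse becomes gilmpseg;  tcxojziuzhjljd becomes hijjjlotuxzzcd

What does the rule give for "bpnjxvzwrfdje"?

efjjnprvwxzbd

In each case the input is transformed by: sort the characters into alphabetical order, then move the first 2 characters to the end (rotate left by 2).
For "bpnjxvzwrfdje", step one produces "bdefjjnprvwxz"; step two turns that into "efjjnprvwxzbd".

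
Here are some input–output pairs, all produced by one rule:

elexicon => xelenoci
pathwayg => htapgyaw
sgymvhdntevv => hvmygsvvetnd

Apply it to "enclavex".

lcnexeva

In each case the input is transformed by: swap the front and back halves of the string, then reverse the string.
Applying both steps to "enclavex": "avexencl", then "lcnexeva".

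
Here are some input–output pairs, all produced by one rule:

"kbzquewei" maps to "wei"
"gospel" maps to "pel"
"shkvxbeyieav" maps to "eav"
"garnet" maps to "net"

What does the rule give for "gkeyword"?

ord

In each case the input is transformed by: keep only the last 3 characters.
Applying that to "gkeyword" gives "ord".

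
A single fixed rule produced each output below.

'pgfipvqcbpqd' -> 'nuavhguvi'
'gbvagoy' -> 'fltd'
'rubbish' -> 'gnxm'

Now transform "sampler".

uqjw

In each case the input is transformed by: delete the first 3 characters, then shift every letter 5 places forward in the alphabet (wrapping around).
"sampler" → "pler" → "uqjw".
(Check on "rubbish": → "bish" → "gnxm" ✓)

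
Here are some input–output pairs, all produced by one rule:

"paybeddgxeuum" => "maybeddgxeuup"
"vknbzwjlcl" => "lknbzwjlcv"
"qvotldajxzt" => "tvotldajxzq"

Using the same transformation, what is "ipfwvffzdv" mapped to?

The rule is to swap the first and last characters.
On "ipfwvffzdv" that produces "vpfwvffzdi".

vpfwvffzdi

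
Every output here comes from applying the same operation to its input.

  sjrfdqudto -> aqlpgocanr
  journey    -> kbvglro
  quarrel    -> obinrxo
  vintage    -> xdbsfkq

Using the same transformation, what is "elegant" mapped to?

Each output is the input with this applied: shift every letter 3 places backward in the alphabet (wrapping around), then move the last 3 characters to the front (rotate right by 3).
Starting from "elegant": after the first operation, "bibdxkq"; after the second, "xkqbibd".
(Check on "quarrel": → "nrxoobi" → "obinrxo" ✓)

xkqbibd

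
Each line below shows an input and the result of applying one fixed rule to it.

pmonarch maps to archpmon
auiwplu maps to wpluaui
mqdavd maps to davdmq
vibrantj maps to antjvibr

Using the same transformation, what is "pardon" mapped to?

The pattern: move the last 3 characters to the front (rotate right by 3), then move the last character to the front.
Working it through for "pardon": intermediate "donpar", final "rdonpa".
(Check on "mqdavd": → "avdmqd" → "davdmq" ✓)

rdonpa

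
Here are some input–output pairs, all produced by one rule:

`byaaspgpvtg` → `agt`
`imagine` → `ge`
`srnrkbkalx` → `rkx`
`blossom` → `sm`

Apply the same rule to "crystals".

sl

What's happening: move the first character to the end, then keep one character in every 3, starting at position 3 (positions 3rd, 6th, 9th, ...).
Working it through for "crystals": intermediate "rystalsc", final "sl".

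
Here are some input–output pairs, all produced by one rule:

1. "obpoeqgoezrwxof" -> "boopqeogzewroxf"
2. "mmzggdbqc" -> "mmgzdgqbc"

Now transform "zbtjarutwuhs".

In each case the input is transformed by: swap each adjacent pair of characters (1↔2, 3↔4, ...).
So "zbtjarutwuhs" becomes "bzjtratuuwsh".

bzjtratuuwsh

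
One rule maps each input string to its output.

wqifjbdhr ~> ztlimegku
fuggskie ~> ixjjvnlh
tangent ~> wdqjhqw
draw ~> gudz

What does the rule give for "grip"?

In each case the input is transformed by: shift every letter 3 places forward in the alphabet (wrapping around).
"grip" → "juls".

juls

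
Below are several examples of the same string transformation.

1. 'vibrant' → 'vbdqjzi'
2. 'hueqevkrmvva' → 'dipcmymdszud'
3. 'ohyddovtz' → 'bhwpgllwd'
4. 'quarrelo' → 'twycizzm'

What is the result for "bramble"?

tmjziuj

In each case the input is transformed by: move the last 2 characters to the front (rotate right by 2), then shift every letter 8 places forward in the alphabet (wrapping around).
"bramble" → "tmjziuj".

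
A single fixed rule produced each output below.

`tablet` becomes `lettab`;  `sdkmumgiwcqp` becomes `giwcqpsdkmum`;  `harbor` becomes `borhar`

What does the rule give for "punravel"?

Each output is the input with this applied: swap the front and back halves of the string.
For "punravel" the result is "avelpunr".

avelpunr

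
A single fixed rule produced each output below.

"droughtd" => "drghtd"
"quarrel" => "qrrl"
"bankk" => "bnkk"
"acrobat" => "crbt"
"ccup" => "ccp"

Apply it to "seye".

sy

The pattern: remove every vowel.
"seye" → "sy".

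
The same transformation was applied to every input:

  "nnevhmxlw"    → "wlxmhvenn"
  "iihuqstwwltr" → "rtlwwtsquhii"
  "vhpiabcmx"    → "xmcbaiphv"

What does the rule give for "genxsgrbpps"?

sppbrgsxneg

Rule — reverse the string.
"genxsgrbpps" → "sppbrgsxneg".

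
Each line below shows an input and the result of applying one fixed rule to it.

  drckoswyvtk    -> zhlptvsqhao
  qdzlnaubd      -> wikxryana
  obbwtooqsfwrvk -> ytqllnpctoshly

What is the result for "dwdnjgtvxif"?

akgdqsufcat

The rule is to shift every letter 3 places backward in the alphabet (wrapping around), then move the first 2 characters to the end (rotate left by 2).
"dwdnjgtvxif" → "atakgdqsufc" → "akgdqsufcat".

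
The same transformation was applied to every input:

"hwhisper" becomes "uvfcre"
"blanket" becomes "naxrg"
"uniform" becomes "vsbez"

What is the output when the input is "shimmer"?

The pattern: shift every letter 13 places forward in the alphabet (wrapping around) — i.e. ROT13, then delete the first 2 characters.
Starting from "shimmer": after the first operation, "fuvzzre"; after the second, "vzzre".
(Check on "hwhisper": → "ujuvfcre" → "uvfcre" ✓)

vzzre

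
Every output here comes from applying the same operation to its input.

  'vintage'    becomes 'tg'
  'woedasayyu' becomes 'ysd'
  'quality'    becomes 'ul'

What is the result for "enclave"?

ne

What's happening: sort the characters into reverse alphabetical order, then keep one character in every 3, starting at position 2 (positions 2nd, 5th, 8th, ...).
"enclave" → "vnleeca" → "ne".
(Check on "quality": → "yutqlia" → "ul" ✓)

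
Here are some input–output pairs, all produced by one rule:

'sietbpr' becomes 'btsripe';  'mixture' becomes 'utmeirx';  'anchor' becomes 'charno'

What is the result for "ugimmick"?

mmukgcii

In each case the input is transformed by: take characters alternately from the front and the back (1st, last, 2nd, 2nd-last, ...), then move the last 2 characters to the front (rotate right by 2).
For "ugimmick", step one produces "ukgciimm"; step two turns that into "mmukgcii".
(Check on "mixture": → "meirxut" → "utmeirx" ✓)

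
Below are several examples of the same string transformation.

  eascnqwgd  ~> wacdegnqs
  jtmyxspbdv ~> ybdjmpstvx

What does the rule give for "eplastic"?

The transformation: sort the characters into alphabetical order, then move the last character to the front.
Applying both steps to "eplastic": "aceilpst", then "taceilps".

taceilps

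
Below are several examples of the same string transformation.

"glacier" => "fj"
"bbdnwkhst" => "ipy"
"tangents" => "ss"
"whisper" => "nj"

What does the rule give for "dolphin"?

qn

The pattern: shift every letter 5 places forward in the alphabet (wrapping around), then keep one character in every 3, starting at position 3 (positions 3rd, 6th, 9th, ...).
Applying both steps to "dolphin": "itqumns", then "qn".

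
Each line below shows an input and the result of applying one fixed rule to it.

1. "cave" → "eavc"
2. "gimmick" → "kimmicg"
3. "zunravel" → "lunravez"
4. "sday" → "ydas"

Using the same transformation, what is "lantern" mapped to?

nanterl

Rule — swap the first and last characters.
On "lantern" that produces "nanterl".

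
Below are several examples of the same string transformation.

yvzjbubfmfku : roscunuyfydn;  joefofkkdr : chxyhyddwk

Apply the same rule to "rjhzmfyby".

What's happening: shift every letter 7 places backward in the alphabet (wrapping around).
On "rjhzmfyby" that produces "kcasfyrur".

kcasfyrur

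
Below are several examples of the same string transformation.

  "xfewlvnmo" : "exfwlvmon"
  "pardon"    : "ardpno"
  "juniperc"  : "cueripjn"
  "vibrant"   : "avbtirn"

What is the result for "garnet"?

The pattern: sort the characters into alphabetical order, then take characters alternately from the front and the back (1st, last, 2nd, 2nd-last, ...).
So "garnet" becomes "atergn".

atergn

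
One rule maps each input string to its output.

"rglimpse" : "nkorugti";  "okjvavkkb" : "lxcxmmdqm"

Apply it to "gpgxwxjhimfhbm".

Rule — move the first 2 characters to the end (rotate left by 2), then shift every letter 2 places forward in the alphabet (wrapping around).
On "gpgxwxjhimfhbm": the first step gives "gxwxjhimfhbmgp", and the second then gives "izyzljkohjdoir".

izyzljkohjdoir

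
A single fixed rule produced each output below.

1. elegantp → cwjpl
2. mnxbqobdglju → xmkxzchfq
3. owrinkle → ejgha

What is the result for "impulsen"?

qhoaj

What's happening: shift every letter 4 places backward in the alphabet (wrapping around), then delete the first 3 characters.
Starting from "impulsen": after the first operation, "eilqhoaj"; after the second, "qhoaj".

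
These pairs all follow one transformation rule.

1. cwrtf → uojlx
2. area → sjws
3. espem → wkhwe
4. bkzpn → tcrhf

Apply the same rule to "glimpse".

ydaehkw

The rule is to shift every letter 8 places backward in the alphabet (wrapping around).
"glimpse" → "ydaehkw".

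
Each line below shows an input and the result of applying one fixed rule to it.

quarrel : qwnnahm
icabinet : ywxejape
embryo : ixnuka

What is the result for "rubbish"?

The transformation: shift every letter 4 places backward in the alphabet (wrapping around), then move the first character to the end.
Working it through for "rubbish": intermediate "nqxxeod", final "qxxeodn".

qxxeodn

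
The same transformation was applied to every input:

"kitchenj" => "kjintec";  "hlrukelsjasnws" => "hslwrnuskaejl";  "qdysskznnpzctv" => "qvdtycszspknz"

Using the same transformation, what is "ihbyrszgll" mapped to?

Looking at the pairs, the operation is to take characters alternately from the front and the back (1st, last, 2nd, 2nd-last, ...), then delete the last character.
Starting from "ihbyrszgll": after the first operation, "ilhlbgyzrs"; after the second, "ilhlbgyzr".
(Check on "hlrukelsjasnws": → "hslwrnuskaejls" → "hslwrnuskaejl" ✓)

ilhlbgyzr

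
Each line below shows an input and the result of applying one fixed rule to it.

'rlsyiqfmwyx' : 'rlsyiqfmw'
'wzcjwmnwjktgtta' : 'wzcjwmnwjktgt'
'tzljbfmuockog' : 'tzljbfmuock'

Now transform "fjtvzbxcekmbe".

Each output is the input with this applied: delete the last 2 characters.
So "fjtvzbxcekmbe" becomes "fjtvzbxcekm".

fjtvzbxcekm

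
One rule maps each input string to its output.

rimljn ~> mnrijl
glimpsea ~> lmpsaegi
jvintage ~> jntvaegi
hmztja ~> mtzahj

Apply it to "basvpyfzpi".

In each case the input is transformed by: sort the characters into alphabetical order, then swap the front and back halves of the string.
For "basvpyfzpi" the result is "psvyzabfip".

psvyzabfip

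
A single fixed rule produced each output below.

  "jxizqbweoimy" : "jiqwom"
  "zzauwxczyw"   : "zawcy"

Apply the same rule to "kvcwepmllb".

kceml

Each output is the input with this applied: keep every other character starting from the first (positions 1st, 3rd, 5th, ...).
So "kvcwepmllb" becomes "kceml".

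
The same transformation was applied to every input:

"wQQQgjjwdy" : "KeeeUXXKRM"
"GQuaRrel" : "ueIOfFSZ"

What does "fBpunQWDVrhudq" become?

The pattern: flip the case of every letter, then shift every letter 12 places backward in the alphabet (wrapping around).
Applying both steps to "fBpunQWDVrhudq": "FbPUNqwdvRHUDQ", then "TpDIBekrjFVIRE".

TpDIBekrjFVIRE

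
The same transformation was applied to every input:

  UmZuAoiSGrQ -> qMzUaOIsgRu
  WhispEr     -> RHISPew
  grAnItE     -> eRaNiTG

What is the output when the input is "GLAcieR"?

Looking at the pairs, the operation is to flip the case of every letter, then swap the first and last characters.
For "GLAcieR", step one produces "glaCIEr"; step two turns that into "rlaCIEg".

rlaCIEg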